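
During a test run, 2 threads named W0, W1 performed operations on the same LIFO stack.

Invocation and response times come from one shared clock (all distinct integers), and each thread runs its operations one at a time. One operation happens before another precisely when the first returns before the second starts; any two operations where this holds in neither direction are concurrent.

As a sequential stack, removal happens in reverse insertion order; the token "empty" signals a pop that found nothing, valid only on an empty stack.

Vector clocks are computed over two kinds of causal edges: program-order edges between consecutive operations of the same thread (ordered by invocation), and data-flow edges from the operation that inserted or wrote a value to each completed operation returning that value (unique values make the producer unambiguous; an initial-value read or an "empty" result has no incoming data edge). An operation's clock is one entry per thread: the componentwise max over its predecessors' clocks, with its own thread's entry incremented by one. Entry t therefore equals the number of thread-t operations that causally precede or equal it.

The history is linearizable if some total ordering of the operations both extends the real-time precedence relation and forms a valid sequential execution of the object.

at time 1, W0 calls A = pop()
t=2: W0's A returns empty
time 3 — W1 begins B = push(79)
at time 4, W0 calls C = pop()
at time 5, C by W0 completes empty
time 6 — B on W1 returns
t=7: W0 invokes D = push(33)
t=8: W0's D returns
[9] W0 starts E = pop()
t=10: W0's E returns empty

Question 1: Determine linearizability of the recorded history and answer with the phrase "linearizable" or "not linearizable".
already the first 10 events (up to E's response at time 10) admit no linearization; the first 9 still do
2 orders of the 5 completed LIFO stack ops respect real time; none is legal
for example A, B, C, D, E fails at step 3: C pop() → empty is not legal there
for example A, C, B, D, E fails at step 5: E pop() → empty is not legal there

not linearizable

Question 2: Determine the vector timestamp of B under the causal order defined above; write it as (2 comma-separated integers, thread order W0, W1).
root op B, invoked 3: fresh clock plus W1's own tick → (0, 1)
root op A, invoked 1: fresh clock plus W0's own tick → (1, 0)
from VC(A)=(1, 0), C (invoked 4) maxes components and bumps W0 → (2, 0)
from VC(C)=(2, 0), D (invoked 7) maxes components and bumps W0 → (3, 0)
from VC(D)=(3, 0), E (invoked 9) maxes components and bumps W0 → (4, 0)
target: VC(B) = (0, 1)

(0, 1)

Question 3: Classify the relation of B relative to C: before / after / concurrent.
B spans [3,6], C spans [4,5]
the intervals overlap in both directions

concurrent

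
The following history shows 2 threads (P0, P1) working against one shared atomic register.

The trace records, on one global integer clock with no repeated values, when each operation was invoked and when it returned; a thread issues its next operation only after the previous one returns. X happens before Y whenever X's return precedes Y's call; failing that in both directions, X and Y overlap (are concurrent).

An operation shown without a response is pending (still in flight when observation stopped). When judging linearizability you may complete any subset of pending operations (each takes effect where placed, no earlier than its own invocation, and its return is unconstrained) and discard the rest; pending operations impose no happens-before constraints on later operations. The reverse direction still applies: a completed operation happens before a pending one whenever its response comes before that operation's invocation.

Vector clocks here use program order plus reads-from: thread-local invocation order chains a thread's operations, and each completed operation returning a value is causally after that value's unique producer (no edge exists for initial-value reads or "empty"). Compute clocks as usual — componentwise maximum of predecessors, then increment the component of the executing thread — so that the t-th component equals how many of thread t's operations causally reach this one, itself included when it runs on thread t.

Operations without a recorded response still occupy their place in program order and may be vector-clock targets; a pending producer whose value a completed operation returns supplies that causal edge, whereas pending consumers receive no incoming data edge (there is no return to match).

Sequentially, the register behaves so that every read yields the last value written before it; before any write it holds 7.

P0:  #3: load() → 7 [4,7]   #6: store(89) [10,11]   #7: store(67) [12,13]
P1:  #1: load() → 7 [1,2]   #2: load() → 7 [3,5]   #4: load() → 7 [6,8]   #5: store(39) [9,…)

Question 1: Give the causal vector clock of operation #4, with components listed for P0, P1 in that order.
(0, 3)

invoked at 1, #1 has no predecessors; its own P1 bump gives (0, 1)
invoked at 4, #3 has no predecessors; its own P0 bump gives (1, 0)
#2, invoked 3, takes VC(#1)=(0, 1) under max, adds 1 for P1 → (0, 2)
#6, invoked 10, takes VC(#3)=(1, 0) under max, adds 1 for P0 → (2, 0)
#4, invoked 6, takes VC(#2)=(0, 2) under max, adds 1 for P1 → (0, 3)
#7, invoked 12, takes VC(#6)=(2, 0) under max, adds 1 for P0 → (3, 0)
#5, invoked 9, takes VC(#4)=(0, 3) under max, adds 1 for P1 → (0, 4)
target: VC(#4) = (0, 3)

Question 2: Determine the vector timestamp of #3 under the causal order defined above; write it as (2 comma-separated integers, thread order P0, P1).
(1, 0)

#1 (invocation 1): nothing precedes it; P1's component alone gives (0, 1)
#3 (invocation 4): nothing precedes it; P0's component alone gives (1, 0)
#2 (invocation 3): componentwise max over VC(#1)=(0, 1), +1 at P1, giving (0, 2)
#6 (invocation 10): componentwise max over VC(#3)=(1, 0), +1 at P0, giving (2, 0)
#4 (invocation 6): componentwise max over VC(#2)=(0, 2), +1 at P1, giving (0, 3)
#7 (invocation 12): componentwise max over VC(#6)=(2, 0), +1 at P0, giving (3, 0)
#5 (invocation 9): componentwise max over VC(#4)=(0, 3), +1 at P1, giving (0, 4)
target: VC(#3) = (1, 0)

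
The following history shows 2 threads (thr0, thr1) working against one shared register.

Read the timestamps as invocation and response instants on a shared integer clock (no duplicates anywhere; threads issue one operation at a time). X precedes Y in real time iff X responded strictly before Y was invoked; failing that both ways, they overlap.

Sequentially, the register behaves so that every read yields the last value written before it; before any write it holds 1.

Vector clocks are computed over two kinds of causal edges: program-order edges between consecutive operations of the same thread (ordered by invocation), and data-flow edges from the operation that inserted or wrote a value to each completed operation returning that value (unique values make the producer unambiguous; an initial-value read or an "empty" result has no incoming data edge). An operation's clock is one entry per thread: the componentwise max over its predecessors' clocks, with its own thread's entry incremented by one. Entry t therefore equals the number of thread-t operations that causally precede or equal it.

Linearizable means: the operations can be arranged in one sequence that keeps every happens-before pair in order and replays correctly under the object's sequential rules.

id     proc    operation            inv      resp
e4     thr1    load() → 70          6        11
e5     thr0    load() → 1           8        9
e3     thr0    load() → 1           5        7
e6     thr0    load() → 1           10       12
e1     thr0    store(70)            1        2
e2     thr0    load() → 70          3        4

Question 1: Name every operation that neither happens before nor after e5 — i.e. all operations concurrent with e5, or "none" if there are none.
concurrent with e5 ([8,9]): every op whose interval crosses 8..9
e1 [1,2]: before
e2 [3,4]: before
e3 [5,7]: before
e4 [6,11]: concurrent
e6 [10,12]: after

e4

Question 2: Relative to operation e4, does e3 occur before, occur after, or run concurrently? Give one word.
e3 spans [5,7], e4 spans [6,11]
the intervals overlap in both directions

concurrent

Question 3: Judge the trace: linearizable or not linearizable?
through event 6 a valid linearization exists; event 7 (e3 responding at time 7) ends that
exactly one order of the 3 completed ops respects real time; the register replay fails
no completion choice of the 1 pending operation (e4) rescues it — every subset was tried
for example e1, e2, e3 (pending dropped) fails at step 3: e3 load() → 1 is not legal there

not linearizable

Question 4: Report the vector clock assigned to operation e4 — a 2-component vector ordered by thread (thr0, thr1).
e1 (invocation 1): nothing precedes it; thr0's component alone gives (1, 0)
invoked at 6, e4 merges VC(e1)=(1, 0) and bumps thr1's slot → (1, 1)
invoked at 3, e2 merges VC(e1)=(1, 0) and bumps thr0's slot → (2, 0)
invoked at 5, e3 merges VC(e2)=(2, 0) and bumps thr0's slot → (3, 0)
invoked at 8, e5 merges VC(e3)=(3, 0) and bumps thr0's slot → (4, 0)
invoked at 10, e6 merges VC(e5)=(4, 0) and bumps thr0's slot → (5, 0)
target: VC(e4) = (1, 1)

(1, 1)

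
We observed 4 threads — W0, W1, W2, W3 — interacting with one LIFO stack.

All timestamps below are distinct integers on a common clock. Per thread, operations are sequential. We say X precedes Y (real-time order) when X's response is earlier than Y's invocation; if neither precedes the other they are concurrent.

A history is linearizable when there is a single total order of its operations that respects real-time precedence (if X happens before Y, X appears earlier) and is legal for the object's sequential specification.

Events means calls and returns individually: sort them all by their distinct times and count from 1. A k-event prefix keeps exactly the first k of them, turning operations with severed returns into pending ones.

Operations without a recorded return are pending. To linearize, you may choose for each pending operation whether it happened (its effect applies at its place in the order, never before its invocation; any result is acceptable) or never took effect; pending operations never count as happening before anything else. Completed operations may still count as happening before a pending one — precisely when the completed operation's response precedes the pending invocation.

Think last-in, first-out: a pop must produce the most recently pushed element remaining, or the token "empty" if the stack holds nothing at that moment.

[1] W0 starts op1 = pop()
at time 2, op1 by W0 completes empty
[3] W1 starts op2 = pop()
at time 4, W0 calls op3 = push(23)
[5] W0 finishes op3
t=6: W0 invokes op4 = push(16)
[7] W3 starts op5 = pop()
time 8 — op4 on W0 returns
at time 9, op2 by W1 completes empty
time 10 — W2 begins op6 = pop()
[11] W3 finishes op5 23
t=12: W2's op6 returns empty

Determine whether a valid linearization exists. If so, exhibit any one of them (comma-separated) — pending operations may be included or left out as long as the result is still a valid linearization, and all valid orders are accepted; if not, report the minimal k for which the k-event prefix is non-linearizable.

not linearizable — minimal violating prefix: 12 events

cut after 11 events: linearizable; cut after 12 events (op6 responds, time 12): not linearizable
the 6 completed operations admit 11 real-time orders; each fails the LIFO stack replay
take op1, op2, op3, op4, op5, op6: step 5 already fails, because op5 pop() → 23 cannot occur there
take op1, op2, op3, op4, op6, op5: step 5 already fails, because op6 pop() → empty cannot occur there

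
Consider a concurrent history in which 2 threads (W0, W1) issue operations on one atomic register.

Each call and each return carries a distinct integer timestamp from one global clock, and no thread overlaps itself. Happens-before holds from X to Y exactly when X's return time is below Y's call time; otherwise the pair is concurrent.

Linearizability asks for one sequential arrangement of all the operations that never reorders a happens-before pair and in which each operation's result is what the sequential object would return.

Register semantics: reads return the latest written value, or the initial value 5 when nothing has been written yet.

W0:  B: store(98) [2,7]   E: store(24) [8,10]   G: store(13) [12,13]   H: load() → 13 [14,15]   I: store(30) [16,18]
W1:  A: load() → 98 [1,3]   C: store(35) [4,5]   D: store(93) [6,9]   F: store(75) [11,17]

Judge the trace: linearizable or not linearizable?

linearizable

one valid linearization: B, A, C, D, E, F, G, H, I
1. B store(98), leaving value 98
2. A load() → 98, leaving value 98
3. C store(35), leaving value 35
4. D store(93), leaving value 93
5. E store(24), leaving value 24
6. F store(75), leaving value 75
7. G store(13), leaving value 13
8. H load() → 13, leaving value 13
9. I store(30), leaving value 30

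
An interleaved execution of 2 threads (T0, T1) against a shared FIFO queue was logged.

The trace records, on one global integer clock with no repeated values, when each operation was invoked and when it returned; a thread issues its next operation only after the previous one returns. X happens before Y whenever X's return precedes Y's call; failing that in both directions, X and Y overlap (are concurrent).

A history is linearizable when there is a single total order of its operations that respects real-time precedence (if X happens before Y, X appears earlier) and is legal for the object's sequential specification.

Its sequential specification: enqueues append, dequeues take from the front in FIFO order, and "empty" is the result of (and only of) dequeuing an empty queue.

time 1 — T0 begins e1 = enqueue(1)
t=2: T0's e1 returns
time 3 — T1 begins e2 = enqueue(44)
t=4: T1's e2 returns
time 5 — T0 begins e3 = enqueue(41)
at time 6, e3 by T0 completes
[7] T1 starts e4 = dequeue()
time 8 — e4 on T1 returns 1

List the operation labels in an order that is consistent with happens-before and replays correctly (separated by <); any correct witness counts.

e1 < e2 < e3 < e4

after step 1 (e1 enqueue(1)): queue <1>
after step 2 (e2 enqueue(44)): queue <1,44>
after step 3 (e3 enqueue(41)): queue <1,44,41>
after step 4 (e4 dequeue() → 1): queue <44,41>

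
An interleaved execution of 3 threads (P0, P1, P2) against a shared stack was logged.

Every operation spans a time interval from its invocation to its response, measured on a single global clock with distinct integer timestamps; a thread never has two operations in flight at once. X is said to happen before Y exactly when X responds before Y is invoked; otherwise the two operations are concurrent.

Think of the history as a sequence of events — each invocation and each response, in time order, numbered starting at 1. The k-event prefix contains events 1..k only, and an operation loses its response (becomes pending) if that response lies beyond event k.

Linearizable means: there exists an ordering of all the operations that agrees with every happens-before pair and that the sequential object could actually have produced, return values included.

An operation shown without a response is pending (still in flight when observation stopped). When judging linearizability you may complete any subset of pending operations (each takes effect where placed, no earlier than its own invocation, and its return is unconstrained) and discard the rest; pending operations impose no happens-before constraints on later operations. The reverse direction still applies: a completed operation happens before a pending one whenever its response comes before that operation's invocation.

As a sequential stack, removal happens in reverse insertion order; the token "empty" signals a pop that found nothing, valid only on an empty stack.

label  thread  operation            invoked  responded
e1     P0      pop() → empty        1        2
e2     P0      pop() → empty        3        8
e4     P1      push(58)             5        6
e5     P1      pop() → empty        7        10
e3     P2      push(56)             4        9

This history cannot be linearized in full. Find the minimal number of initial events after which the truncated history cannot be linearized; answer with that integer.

events 1..9 are linearizable, e.g. via e1, e2, e3, e4:
step 1: e1 pop() → empty — stack <>
step 2: e2 pop() → empty — stack <>
step 3: e3 push(56) — stack <56>
step 4: e4 push(58) — stack <56,58>
adding event 10 (e5 responds at 10) leaves no legal real-time order
one such order, e1, e2, e3, e4, e5, breaks at step 5 where e5 pop() → empty is illegal
one such order, e1, e2, e4, e3, e5, breaks at step 5 where e5 pop() → empty is illegal

10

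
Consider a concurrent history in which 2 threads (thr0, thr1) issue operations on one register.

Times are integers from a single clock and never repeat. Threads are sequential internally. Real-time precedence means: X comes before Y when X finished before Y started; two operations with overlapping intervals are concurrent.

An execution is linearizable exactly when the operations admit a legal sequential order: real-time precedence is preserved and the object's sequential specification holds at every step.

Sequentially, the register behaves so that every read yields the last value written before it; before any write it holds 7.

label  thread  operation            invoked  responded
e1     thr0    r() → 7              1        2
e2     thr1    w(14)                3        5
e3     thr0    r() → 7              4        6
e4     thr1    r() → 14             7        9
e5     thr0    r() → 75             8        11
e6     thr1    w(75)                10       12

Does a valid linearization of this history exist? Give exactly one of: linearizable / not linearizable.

witness order: e1, e3, e2, e4, e6, e5
step 1: e1 r() → 7 — value 7
step 2: e3 r() → 7 — value 7
step 3: e2 w(14) — value 14
step 4: e4 r() → 14 — value 14
step 5: e6 w(75) — value 75
step 6: e5 r() → 75 — value 75

linearizable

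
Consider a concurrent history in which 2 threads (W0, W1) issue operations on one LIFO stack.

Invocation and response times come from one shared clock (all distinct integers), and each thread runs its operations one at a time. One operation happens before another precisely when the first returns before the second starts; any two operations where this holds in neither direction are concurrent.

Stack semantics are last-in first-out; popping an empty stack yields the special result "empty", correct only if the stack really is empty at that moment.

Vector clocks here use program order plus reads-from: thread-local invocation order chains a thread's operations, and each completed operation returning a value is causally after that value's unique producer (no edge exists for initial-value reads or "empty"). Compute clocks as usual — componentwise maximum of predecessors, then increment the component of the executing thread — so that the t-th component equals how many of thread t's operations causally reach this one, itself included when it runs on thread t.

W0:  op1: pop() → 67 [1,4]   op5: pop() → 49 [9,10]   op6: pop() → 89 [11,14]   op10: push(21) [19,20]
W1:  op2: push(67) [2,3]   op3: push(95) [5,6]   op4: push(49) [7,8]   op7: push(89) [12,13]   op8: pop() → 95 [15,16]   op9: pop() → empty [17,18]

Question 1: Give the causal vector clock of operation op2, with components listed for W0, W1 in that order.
Answer: (0, 1)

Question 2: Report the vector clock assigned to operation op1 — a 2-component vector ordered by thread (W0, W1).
Answer: (1, 1)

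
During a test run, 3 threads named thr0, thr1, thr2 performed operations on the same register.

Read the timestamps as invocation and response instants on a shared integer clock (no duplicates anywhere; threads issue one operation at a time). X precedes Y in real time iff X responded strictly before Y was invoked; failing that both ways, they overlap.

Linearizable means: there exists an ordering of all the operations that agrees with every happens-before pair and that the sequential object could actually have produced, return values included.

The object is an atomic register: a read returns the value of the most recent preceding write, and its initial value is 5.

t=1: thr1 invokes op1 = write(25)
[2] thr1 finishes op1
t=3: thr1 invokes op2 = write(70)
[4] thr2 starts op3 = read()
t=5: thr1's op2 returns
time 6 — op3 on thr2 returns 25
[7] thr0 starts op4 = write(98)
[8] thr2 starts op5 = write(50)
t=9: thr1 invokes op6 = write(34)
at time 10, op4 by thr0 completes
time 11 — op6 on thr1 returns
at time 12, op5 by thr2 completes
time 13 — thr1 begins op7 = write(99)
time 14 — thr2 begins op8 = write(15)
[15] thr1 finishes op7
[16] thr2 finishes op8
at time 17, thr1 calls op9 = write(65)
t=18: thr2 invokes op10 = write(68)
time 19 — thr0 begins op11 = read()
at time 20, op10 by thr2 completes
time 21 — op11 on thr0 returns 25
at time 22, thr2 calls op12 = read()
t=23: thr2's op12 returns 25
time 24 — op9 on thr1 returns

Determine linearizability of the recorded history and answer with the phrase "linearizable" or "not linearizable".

not linearizable

the violation lands at event 21, op11's response at time 21: events 1..20 linearize, events 1..21 do not
all 48 real-time-respecting orders fail — 10 completed register operations, no legal replay
including or dropping the 1 pending operation (op9) in any combination fails
for example op1, op2, op3, op4, op5, op6, op7, op8, op10, op11 (pending dropped) fails at step 3: op3 read() → 25 is not legal there
for example op1, op2, op3, op4, op5, op6, op7, op8, op11, op10 (pending dropped) fails at step 3: op3 read() → 25 is not legal there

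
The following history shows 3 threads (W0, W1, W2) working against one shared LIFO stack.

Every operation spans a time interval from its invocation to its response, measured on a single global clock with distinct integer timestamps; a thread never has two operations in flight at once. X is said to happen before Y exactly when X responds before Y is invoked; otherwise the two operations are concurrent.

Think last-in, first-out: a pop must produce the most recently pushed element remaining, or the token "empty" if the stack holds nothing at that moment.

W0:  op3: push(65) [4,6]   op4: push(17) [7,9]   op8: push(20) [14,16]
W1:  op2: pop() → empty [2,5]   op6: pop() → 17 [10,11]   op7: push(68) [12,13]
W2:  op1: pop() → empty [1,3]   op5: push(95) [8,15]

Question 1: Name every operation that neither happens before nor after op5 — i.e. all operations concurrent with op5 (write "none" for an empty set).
op4, op6, op7, op8

concurrent with op5 ([8,15]): every op whose interval crosses 8..15
op1 [1,3]: before
op2 [2,5]: before
op3 [4,6]: before
op4 [7,9]: concurrent
op6 [10,11]: concurrent
op7 [12,13]: concurrent
op8 [14,16]: concurrent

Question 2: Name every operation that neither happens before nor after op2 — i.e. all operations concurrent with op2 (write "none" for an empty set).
op1, op3

op2 spans [2,5]: anything still running between times 2 and 5 counts as concurrent
op1 [1,3]: concurrent
op3 [4,6]: concurrent
op4 [7,9]: after
op5 [8,15]: after
op6 [10,11]: after
op7 [12,13]: after
op8 [14,16]: after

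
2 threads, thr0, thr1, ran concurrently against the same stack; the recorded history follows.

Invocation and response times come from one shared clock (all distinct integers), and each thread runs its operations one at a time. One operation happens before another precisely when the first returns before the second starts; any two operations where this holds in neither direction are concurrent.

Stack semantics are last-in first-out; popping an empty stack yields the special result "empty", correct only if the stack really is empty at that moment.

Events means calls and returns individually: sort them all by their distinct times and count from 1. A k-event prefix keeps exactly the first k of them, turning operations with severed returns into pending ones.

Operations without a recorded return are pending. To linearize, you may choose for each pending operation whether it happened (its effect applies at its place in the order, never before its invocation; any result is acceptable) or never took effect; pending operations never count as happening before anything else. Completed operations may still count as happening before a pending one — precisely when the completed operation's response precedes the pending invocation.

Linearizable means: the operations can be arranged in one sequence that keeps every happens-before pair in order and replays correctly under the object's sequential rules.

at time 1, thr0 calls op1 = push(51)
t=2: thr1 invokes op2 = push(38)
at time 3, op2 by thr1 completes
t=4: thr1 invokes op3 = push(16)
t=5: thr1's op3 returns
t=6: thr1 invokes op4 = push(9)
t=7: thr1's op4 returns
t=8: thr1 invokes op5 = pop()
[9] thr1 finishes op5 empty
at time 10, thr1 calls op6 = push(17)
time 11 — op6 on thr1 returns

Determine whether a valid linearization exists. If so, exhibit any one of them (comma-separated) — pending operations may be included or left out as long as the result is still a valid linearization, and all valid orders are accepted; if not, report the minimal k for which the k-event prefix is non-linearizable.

not linearizable — minimal violating prefix: 9 events

cut after 8 events: linearizable; cut after 9 events (op5 responds, time 9): not linearizable
exhaustive check: the 4 completed stack ops admit one real-time order; illegal
every completion of the 1 pending operation (op1) was checked; none linearizes
e.g. op2, op3, op4, op5 (pending dropped): illegal at step 4, since op5 pop() → empty cannot apply there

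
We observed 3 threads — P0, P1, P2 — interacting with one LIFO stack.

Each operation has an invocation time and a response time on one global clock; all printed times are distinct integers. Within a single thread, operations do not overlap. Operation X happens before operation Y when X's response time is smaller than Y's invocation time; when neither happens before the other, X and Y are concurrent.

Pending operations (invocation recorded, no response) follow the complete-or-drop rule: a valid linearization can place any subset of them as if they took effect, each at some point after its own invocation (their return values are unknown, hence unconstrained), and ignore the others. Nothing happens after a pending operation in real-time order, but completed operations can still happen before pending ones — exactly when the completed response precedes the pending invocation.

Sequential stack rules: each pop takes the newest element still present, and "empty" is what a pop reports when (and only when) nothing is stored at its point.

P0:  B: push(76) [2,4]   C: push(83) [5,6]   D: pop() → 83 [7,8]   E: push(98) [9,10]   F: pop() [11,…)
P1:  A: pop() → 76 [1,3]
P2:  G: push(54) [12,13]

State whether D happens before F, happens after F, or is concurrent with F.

D spans [7,8], F spans [11,…)
resp(D)=8 < inv(F)=11

before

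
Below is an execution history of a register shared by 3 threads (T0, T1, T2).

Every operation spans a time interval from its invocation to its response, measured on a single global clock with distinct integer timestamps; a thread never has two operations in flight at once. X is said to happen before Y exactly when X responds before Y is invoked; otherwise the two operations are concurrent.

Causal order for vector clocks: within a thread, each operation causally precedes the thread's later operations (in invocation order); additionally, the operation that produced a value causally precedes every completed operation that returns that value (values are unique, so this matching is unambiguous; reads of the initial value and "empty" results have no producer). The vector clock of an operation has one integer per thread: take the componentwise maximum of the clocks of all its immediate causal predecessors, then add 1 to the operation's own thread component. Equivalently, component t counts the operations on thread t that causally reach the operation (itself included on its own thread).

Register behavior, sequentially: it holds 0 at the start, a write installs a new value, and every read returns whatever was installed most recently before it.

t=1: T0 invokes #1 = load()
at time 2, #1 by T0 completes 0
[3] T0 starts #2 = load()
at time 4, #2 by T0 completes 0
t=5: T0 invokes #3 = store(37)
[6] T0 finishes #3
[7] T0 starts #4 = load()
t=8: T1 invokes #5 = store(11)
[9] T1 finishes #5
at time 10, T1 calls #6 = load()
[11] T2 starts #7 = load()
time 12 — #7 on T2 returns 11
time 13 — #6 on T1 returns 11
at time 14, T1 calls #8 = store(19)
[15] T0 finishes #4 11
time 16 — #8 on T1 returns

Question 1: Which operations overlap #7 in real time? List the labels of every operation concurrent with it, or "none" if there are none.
#4, #6

#7 runs from 11 to 12; window-overlapping ops are concurrent
#1 [1,2]: before
#2 [3,4]: before
#3 [5,6]: before
#4 [7,15]: concurrent
#5 [8,9]: before
#6 [10,13]: concurrent
#8 [14,16]: after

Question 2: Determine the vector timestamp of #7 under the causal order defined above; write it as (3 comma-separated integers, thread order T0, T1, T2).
(0, 1, 1)

root op #5, invoked 8: fresh clock plus T1's own tick → (0, 1, 0)
root op #1, invoked 1: fresh clock plus T0's own tick → (1, 0, 0)
#7 (invocation 11): componentwise max over VC(#5)=(0, 1, 0), +1 at T2, giving (0, 1, 1)
#6 (invocation 10): componentwise max over VC(#5)=(0, 1, 0), +1 at T1, giving (0, 2, 0)
#2 (invocation 3): componentwise max over VC(#1)=(1, 0, 0), +1 at T0, giving (2, 0, 0)
#8 (invocation 14): componentwise max over VC(#6)=(0, 2, 0), +1 at T1, giving (0, 3, 0)
#3 (invocation 5): componentwise max over VC(#2)=(2, 0, 0), +1 at T0, giving (3, 0, 0)
#4 (invocation 7): componentwise max over VC(#3)=(3, 0, 0), VC(#5)=(0, 1, 0), +1 at T0, giving (4, 1, 0)
target: VC(#7) = (0, 1, 1)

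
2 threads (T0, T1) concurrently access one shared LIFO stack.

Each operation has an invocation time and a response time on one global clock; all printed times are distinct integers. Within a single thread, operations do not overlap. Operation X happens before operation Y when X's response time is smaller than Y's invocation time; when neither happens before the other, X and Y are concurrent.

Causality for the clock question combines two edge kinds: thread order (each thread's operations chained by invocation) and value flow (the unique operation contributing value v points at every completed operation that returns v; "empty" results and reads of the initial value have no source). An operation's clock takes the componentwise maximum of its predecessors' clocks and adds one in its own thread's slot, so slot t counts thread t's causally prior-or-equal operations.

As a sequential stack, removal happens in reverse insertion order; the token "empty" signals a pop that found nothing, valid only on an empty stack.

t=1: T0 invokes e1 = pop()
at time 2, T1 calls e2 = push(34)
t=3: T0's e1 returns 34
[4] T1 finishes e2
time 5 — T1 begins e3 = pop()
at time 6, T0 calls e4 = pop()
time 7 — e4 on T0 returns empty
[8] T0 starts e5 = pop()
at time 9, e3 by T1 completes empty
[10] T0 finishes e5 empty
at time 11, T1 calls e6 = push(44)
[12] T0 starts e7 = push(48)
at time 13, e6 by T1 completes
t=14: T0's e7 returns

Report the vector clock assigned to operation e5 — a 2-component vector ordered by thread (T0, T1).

(3, 1)

e2, invoked 2, has no incoming edges; only T1's bump applies → (0, 1)
e3, invoked 5, takes VC(e2)=(0, 1) under max, adds 1 for T1 → (0, 2)
e1, invoked 1, takes VC(e2)=(0, 1) under max, adds 1 for T0 → (1, 1)
e6, invoked 11, takes VC(e3)=(0, 2) under max, adds 1 for T1 → (0, 3)
e4, invoked 6, takes VC(e1)=(1, 1) under max, adds 1 for T0 → (2, 1)
e5, invoked 8, takes VC(e4)=(2, 1) under max, adds 1 for T0 → (3, 1)
e7, invoked 12, takes VC(e5)=(3, 1) under max, adds 1 for T0 → (4, 1)
target: VC(e5) = (3, 1)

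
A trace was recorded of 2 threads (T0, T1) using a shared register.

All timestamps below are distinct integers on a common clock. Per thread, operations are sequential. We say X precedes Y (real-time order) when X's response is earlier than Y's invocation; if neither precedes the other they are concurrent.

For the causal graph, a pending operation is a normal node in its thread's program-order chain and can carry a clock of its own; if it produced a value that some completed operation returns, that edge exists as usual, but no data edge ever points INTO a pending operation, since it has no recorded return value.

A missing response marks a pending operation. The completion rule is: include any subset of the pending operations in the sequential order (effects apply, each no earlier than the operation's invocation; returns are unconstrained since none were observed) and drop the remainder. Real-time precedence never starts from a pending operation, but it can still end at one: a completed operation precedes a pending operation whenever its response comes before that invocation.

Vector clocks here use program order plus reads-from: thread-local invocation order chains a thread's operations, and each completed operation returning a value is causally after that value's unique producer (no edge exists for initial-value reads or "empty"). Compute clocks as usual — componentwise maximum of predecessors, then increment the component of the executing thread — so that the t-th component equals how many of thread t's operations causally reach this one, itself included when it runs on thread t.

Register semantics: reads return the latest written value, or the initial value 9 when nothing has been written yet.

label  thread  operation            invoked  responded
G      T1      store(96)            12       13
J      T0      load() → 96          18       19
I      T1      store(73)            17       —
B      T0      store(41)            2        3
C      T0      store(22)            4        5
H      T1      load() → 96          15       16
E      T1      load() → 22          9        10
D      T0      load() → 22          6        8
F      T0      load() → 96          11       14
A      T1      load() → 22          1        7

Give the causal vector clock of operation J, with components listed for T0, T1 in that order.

(5, 3)

B, invoked 2, has no incoming edges; only T0's bump applies → (1, 0)
invoked at 4, C merges VC(B)=(1, 0) and bumps T0's slot → (2, 0)
invoked at 1, A merges VC(C)=(2, 0) and bumps T1's slot → (2, 1)
invoked at 6, D merges VC(C)=(2, 0) and bumps T0's slot → (3, 0)
invoked at 9, E merges VC(A)=(2, 1), VC(C)=(2, 0) and bumps T1's slot → (2, 2)
invoked at 12, G merges VC(E)=(2, 2) and bumps T1's slot → (2, 3)
invoked at 15, H merges VC(G)=(2, 3) and bumps T1's slot → (2, 4)
invoked at 17, I merges VC(H)=(2, 4) and bumps T1's slot → (2, 5)
invoked at 11, F merges VC(D)=(3, 0), VC(G)=(2, 3) and bumps T0's slot → (4, 3)
invoked at 18, J merges VC(F)=(4, 3), VC(G)=(2, 3) and bumps T0's slot → (5, 3)
target: VC(J) = (5, 3)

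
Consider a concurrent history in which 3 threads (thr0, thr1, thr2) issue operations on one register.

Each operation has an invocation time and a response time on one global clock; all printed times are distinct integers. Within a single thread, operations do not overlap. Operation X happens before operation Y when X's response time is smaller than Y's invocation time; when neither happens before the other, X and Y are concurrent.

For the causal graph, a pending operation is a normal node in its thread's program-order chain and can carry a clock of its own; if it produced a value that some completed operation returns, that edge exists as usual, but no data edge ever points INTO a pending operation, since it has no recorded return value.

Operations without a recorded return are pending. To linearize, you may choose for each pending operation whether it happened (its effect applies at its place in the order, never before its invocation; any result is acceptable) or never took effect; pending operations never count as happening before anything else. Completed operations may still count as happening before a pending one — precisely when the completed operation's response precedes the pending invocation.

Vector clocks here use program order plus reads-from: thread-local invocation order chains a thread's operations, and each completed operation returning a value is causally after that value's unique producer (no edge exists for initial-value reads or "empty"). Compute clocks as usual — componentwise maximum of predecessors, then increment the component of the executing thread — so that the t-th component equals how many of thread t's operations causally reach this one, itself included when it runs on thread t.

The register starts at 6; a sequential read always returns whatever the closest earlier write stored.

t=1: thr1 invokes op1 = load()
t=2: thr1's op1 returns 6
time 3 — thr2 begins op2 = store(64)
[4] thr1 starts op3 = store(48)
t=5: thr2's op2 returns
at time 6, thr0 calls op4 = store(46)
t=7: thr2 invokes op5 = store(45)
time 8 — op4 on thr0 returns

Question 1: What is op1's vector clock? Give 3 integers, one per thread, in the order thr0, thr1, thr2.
no predecessors for op2 (invoked 3): thr2 increments from zero → (0, 0, 1)
no predecessors for op1 (invoked 1): thr1 increments from zero → (0, 1, 0)
no predecessors for op4 (invoked 6): thr0 increments from zero → (1, 0, 0)
from VC(op2)=(0, 0, 1), op5 (invoked 7) maxes components and bumps thr2 → (0, 0, 2)
from VC(op1)=(0, 1, 0), op3 (invoked 4) maxes components and bumps thr1 → (0, 2, 0)
target: VC(op1) = (0, 1, 0)

(0, 1, 0)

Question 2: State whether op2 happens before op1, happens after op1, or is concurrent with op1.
op2 spans [3,5], op1 spans [1,2]
resp(op1)=2 < inv(op2)=3

after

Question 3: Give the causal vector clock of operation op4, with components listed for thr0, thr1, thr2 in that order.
op2, invoked 3, has no incoming edges; only thr2's bump applies → (0, 0, 1)
op1, invoked 1, has no incoming edges; only thr1's bump applies → (0, 1, 0)
op4, invoked 6, has no incoming edges; only thr0's bump applies → (1, 0, 0)
op5 (invocation 7): componentwise max over VC(op2)=(0, 0, 1), +1 at thr2, giving (0, 0, 2)
op3 (invocation 4): componentwise max over VC(op1)=(0, 1, 0), +1 at thr1, giving (0, 2, 0)
target: VC(op4) = (1, 0, 0)

(1, 0, 0)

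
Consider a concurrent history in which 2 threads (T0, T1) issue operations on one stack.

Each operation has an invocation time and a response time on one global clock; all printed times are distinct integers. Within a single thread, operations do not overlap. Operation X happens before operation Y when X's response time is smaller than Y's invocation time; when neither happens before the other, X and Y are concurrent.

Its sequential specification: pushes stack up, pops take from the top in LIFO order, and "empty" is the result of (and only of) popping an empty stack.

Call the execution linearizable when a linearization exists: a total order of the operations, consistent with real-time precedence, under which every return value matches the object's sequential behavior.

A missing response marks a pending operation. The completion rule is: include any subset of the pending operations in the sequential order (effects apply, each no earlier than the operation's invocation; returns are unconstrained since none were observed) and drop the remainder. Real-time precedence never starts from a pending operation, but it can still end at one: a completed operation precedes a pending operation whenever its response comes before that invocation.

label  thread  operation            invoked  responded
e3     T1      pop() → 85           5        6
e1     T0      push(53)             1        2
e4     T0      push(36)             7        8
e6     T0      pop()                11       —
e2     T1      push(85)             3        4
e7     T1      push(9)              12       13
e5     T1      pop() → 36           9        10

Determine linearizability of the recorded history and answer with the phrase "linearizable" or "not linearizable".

linearizable

witness order: e1, e2, e3, e4, e5, e6, e7
step 1: e1 push(53) — stack <53>
step 2: e2 push(85) — stack <53,85>
step 3: e3 pop() → 85 — stack <53>
step 4: e4 push(36) — stack <53,36>
step 5: e5 pop() → 36 — stack <53>
step 6: e6 pop() (pending, included) — stack <>
step 7: e7 push(9) — stack <9>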